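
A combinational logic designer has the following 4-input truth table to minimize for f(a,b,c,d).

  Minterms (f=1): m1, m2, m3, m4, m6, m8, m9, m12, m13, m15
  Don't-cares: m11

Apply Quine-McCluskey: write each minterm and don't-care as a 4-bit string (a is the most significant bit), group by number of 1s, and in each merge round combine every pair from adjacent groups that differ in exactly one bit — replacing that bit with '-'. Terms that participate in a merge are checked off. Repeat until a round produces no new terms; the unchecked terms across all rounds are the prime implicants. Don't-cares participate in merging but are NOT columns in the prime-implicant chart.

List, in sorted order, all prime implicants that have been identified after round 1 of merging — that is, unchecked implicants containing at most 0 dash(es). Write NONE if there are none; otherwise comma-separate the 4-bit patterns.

NONE

size-2^0 implicants → 0001(✓)  0010(✓)  0011(✓)  0100(✓)  0110(✓)  1000(✓)  1001(✓)  1011(✓)  1100(✓)  1101(✓)  1111(✓)
size-2^1 implicants → -001(✓)  -011(✓)  -100  0-10  00-1(✓)  001-  01-0  1-00(✓)  1-01(✓)  1-11(✓)  10-1(✓)  100-(✓)  11-1(✓)  110-(✓)
size-2^2 implicants → -0-1  1--1  1-0-
Unchecked terms (primes): -0-1, -100, 0-10, 001-, 01-0, 1--1, 1-0-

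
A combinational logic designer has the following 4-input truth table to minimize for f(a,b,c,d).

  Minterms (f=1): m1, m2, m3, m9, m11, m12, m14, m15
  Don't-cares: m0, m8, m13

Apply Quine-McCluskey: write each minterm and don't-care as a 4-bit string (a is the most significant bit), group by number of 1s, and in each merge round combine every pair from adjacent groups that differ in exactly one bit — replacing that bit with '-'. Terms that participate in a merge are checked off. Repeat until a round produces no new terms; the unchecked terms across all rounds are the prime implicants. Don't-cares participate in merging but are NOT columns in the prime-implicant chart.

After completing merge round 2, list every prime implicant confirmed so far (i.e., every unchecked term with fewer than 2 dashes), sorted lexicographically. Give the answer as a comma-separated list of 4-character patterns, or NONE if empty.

NONE

size-2^0 implicants → 0000(✓)  0001(✓)  0010(✓)  0011(✓)  1000(✓)  1001(✓)  1011(✓)  1100(✓)  1101(✓)  1110(✓)  1111(✓)
size-2^1 implicants → -000(✓)  -001(✓)  -011(✓)  00-0(✓)  00-1(✓)  000-(✓)  001-(✓)  1-00(✓)  1-01(✓)  1-11(✓)  10-1(✓)  100-(✓)  11-0(✓)  11-1(✓)  110-(✓)  111-(✓)
size-2^2 implicants → -0-1  -00-  00--  1--1  1-0-  11--
Unchecked terms (primes): -0-1, -00-, 00--, 1--1, 1-0-, 11--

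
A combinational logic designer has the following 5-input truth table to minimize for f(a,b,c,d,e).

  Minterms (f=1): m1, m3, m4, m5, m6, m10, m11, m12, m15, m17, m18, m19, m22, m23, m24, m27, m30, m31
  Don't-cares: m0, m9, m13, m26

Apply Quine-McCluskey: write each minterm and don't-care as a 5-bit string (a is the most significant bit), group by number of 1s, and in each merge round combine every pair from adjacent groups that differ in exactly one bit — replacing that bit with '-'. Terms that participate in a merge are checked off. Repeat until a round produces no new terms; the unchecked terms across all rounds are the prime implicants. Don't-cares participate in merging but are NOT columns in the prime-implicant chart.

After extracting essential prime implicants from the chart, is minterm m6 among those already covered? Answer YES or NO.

[col 0] 00000*, 00001*, 00011*, 00100*, 00101*, 00110*, 01001*, 01010*, 01011*, 01100*, 01101*, 01111*, 10001*, 10010*, 10011*, 10110*, 10111*, 11000*, 11010*, 11011*, 11110*, 11111*
[col 1] -0001*, -0011*, -0110, -1010*, -1011*, -1111*, 0-001*, 0-011*, 0-100*, 0-101*, 00-00*, 00-01*, 000-1*, 0000-*, 001-0, 0010-*, 01-01*, 01-11*, 010-1*, 0101-*, 011-1*, 0110-*, 1-010*, 1-011*, 1-110*, 1-111*, 10-10*, 10-11*, 100-1*, 1001-*, 1011-*, 11-10*, 11-11*, 110-0, 1101-*, 1111-*
[col 2] --011, -00-1, -1-11, -101-, 0--01, 0-0-1, 0-10-, 00-0-, 01--1, 1--10*, 1--11*, 1-01-*, 1-11-*, 10-1-*, 11-1-*
[col 3] 1--1-
Prime implicants: --011, -00-1, -0110, -1-11, -101-, 0--01, 0-0-1, 0-10-, 00-0-, 001-0, 01--1, 1--1-, 110-0
PI chart (minterm → PIs covering it):
  1 | -00-1,0--01,0-0-1,00-0-
  3 | --011,-00-1,0-0-1
  4 | 0-10-,00-0-,001-0
  5 | 0--01,0-10-,00-0-
  6 | -0110,001-0
  10 | -101-  (sole → essential)
  11 | --011,-1-11,-101-,0-0-1,01--1
  12 | 0-10-  (sole → essential)
  15 | -1-11,01--1
  17 | -00-1  (sole → essential)
  18 | 1--1-  (sole → essential)
  19 | --011,-00-1,1--1-
  22 | -0110,1--1-
  23 | 1--1-  (sole → essential)
  24 | 110-0  (sole → essential)
  27 | --011,-1-11,-101-,1--1-
  30 | 1--1-  (sole → essential)
  31 | -1-11,1--1-
Essential prime implicants: -00-1, -101-, 0-10-, 1--1-, 110-0

NO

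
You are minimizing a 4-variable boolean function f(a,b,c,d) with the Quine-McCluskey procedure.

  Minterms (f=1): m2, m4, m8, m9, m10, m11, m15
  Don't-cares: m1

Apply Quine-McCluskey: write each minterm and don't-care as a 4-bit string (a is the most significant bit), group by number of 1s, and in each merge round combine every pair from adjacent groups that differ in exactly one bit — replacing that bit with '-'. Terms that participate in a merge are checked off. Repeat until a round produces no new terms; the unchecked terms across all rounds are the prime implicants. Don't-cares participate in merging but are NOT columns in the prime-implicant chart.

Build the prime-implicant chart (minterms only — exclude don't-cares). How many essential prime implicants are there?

[col 0] 0001*, 0010*, 0100, 1000*, 1001*, 1010*, 1011*, 1111*
[col 1] -001, -010, 1-11, 10-0*, 10-1*, 100-*, 101-*
[col 2] 10--
Prime implicants: -001, -010, 0100, 1-11, 10--
PI chart (minterm → PIs covering it):
  2 | -010  (sole → essential)
  4 | 0100  (sole → essential)
  8 | 10--  (sole → essential)
  9 | -001,10--
  10 | -010,10--
  11 | 1-11,10--
  15 | 1-11  (sole → essential)
Essential prime implicants: -010, 0100, 1-11, 10--

4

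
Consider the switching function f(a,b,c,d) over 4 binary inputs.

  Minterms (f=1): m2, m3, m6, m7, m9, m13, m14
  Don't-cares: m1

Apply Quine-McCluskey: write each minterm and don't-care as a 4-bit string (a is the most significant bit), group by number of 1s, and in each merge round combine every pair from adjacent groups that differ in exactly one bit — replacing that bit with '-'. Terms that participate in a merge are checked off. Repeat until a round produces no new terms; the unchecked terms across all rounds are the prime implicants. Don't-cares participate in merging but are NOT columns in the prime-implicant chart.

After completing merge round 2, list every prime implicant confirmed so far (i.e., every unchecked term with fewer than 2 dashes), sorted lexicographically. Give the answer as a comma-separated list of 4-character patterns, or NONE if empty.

-001, -110, 00-1, 1-01

Round 0: 0001✓ 0010✓ 0011✓ 0110✓ 0111✓ 1001✓ 1101✓ 1110✓
Round 1: -001 -110 0-10✓ 0-11✓ 00-1 001-✓ 011-✓ 1-01
Round 2: 0-1-
PIs = {-001, -110, 0-1-, 00-1, 1-01}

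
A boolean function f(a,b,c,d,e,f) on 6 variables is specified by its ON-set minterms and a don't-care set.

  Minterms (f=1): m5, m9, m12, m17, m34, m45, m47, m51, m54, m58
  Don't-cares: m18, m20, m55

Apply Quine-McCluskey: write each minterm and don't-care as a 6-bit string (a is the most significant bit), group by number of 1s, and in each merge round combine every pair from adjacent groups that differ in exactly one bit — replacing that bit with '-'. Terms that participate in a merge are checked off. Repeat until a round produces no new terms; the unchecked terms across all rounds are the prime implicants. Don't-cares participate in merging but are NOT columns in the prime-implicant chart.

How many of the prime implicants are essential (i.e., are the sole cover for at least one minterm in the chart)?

size-2^0 implicants → 000101  001001  001100  010001  010010  010100  100010  101101(✓)  101111(✓)  110011(✓)  110110(✓)  110111(✓)  111010
size-2^1 implicants → 1011-1  110-11  11011-
Unchecked terms (primes): 000101, 001001, 001100, 010001, 010010, 010100, 100010, 1011-1, 110-11, 11011-, 111010
Minterm coverage:
  m5 ⊆ 000101 [E]
  m9 ⊆ 001001 [E]
  m12 ⊆ 001100 [E]
  m17 ⊆ 010001 [E]
  m34 ⊆ 100010 [E]
  m45 ⊆ 1011-1 [E]
  m47 ⊆ 1011-1 [E]
  m51 ⊆ 110-11 [E]
  m54 ⊆ 11011- [E]
  m58 ⊆ 111010 [E]
E = {000101, 001001, 001100, 010001, 100010, 1011-1, 110-11, 11011-, 111010}

9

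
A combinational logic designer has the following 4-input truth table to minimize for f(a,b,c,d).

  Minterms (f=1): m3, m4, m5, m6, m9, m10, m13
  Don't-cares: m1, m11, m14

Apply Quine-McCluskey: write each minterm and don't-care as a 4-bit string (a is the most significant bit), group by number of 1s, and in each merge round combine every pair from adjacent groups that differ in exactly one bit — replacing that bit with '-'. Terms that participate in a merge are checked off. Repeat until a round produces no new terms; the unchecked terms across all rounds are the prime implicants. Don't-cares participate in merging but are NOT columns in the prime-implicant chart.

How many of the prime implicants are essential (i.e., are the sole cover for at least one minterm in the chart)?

Round 0: 0001✓ 0011✓ 0100✓ 0101✓ 0110✓ 1001✓ 1010✓ 1011✓ 1101✓ 1110✓
Round 1: -001✓ -011✓ -101✓ -110 0-01✓ 00-1✓ 01-0 010- 1-01✓ 1-10 10-1✓ 101-
Round 2: --01 -0-1
PIs = {--01, -0-1, -110, 01-0, 010-, 1-10, 101-}
Coverage chart:
  m3: -0-1 ←essential
  m4: 01-0,010-
  m5: --01,010-
  m6: -110,01-0
  m9: --01,-0-1
  m10: 1-10,101-
  m13: --01 ←essential
Essential: --01, -0-1

2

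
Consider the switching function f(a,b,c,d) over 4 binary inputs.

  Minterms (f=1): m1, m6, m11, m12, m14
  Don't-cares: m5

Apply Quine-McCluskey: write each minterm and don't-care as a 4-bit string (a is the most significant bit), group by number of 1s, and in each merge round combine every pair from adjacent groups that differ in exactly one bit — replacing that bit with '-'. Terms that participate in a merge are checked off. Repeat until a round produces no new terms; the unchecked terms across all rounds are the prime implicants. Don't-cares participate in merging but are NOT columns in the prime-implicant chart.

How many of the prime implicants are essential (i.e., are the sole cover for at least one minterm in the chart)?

4

Round 0: 0001✓ 0101✓ 0110✓ 1011 1100✓ 1110✓
Round 1: -110 0-01 11-0
PIs = {-110, 0-01, 1011, 11-0}
Coverage chart:
  m1: 0-01 ←essential
  m6: -110 ←essential
  m11: 1011 ←essential
  m12: 11-0 ←essential
  m14: -110,11-0
Essential: -110, 0-01, 1011, 11-0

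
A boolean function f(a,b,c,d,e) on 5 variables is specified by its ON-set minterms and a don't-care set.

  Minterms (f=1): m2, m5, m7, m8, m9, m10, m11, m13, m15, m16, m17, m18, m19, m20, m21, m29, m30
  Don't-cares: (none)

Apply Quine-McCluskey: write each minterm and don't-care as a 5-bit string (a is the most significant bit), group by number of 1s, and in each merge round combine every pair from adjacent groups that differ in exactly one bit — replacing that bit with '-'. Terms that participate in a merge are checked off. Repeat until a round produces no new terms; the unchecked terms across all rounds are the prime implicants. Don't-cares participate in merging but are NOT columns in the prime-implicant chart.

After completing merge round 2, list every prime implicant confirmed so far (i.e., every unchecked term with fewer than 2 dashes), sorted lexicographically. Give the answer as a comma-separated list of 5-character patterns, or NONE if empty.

[col 0] 00010*, 00101*, 00111*, 01000*, 01001*, 01010*, 01011*, 01101*, 01111*, 10000*, 10001*, 10010*, 10011*, 10100*, 10101*, 11101*, 11110
[col 1] -0010, -0101*, -1101*, 0-010, 0-101*, 0-111*, 001-1*, 01-01*, 01-11*, 010-0*, 010-1*, 0100-*, 0101-*, 011-1*, 1-101*, 10-00*, 10-01*, 100-0*, 100-1*, 1000-*, 1001-*, 1010-*
[col 2] --101, 0-1-1, 01--1, 010--, 10-0-, 100--
Prime implicants: --101, -0010, 0-010, 0-1-1, 01--1, 010--, 10-0-, 100--, 11110

-0010, 0-010, 11110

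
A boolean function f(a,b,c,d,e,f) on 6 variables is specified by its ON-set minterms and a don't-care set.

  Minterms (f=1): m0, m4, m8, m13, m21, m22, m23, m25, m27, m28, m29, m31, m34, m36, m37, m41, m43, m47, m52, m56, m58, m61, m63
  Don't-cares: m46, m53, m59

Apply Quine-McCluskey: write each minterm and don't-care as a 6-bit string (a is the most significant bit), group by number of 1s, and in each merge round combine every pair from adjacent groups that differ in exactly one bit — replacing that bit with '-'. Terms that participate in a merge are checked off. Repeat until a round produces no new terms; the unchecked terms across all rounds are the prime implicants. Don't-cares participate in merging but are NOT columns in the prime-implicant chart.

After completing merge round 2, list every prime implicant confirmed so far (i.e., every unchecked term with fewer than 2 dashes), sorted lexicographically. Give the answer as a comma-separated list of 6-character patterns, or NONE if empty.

[col 0] 000000*, 000100*, 001000*, 001101*, 010101*, 010110*, 010111*, 011001*, 011011*, 011100*, 011101*, 011111*, 100010, 100100*, 100101*, 101001*, 101011*, 101110*, 101111*, 110100*, 110101*, 111000*, 111010*, 111011*, 111101*, 111111*
[col 1] -00100, -10101*, -11011*, -11101*, -11111*, 0-1101, 00-000, 000-00, 01-101*, 01-111*, 0101-1*, 01011-, 011-01*, 011-11*, 0110-1*, 0111-1*, 01110-, 1-0100*, 1-0101*, 1-1011*, 1-1111*, 10010-*, 101-11*, 1010-1, 10111-, 11-101*, 11010-*, 111-11*, 1110-0, 11101-, 1111-1*
[col 2] -1-101, -11-11, -111-1, 01-1-1, 011--1, 1-010-, 1-1-11
Prime implicants: -00100, -1-101, -11-11, -111-1, 0-1101, 00-000, 000-00, 01-1-1, 01011-, 011--1, 01110-, 1-010-, 1-1-11, 100010, 1010-1, 10111-, 1110-0, 11101-

-00100, 0-1101, 00-000, 000-00, 01011-, 01110-, 100010, 1010-1, 10111-, 1110-0, 11101-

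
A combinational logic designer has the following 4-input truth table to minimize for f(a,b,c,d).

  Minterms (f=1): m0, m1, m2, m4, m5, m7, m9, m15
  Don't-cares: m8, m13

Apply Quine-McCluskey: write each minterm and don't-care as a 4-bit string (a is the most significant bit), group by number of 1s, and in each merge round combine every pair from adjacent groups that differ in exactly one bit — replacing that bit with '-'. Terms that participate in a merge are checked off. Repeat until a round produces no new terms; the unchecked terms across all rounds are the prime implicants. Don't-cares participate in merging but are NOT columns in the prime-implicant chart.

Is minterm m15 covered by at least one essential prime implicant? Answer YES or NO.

YES

Round 0: 0000✓ 0001✓ 0010✓ 0100✓ 0101✓ 0111✓ 1000✓ 1001✓ 1101✓ 1111✓
Round 1: -000✓ -001✓ -101✓ -111✓ 0-00✓ 0-01✓ 00-0 000-✓ 01-1✓ 010-✓ 1-01✓ 100-✓ 11-1✓
Round 2: --01 -00- -1-1 0-0-
PIs = {--01, -00-, -1-1, 0-0-, 00-0}
Coverage chart:
  m0: -00-,0-0-,00-0
  m1: --01,-00-,0-0-
  m2: 00-0 ←essential
  m4: 0-0- ←essential
  m5: --01,-1-1,0-0-
  m7: -1-1 ←essential
  m9: --01,-00-
  m15: -1-1 ←essential
Essential: -1-1, 0-0-, 00-0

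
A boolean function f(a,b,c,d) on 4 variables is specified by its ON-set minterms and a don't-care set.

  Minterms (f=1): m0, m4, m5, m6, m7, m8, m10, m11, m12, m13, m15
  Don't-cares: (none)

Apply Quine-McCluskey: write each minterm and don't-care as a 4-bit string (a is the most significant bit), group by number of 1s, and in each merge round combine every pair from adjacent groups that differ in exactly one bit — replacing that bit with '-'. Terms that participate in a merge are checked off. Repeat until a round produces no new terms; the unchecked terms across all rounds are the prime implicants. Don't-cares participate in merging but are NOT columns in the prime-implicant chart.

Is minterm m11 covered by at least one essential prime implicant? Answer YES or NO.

[col 0] 0000*, 0100*, 0101*, 0110*, 0111*, 1000*, 1010*, 1011*, 1100*, 1101*, 1111*
[col 1] -000*, -100*, -101*, -111*, 0-00*, 01-0*, 01-1*, 010-*, 011-*, 1-00*, 1-11, 10-0, 101-, 11-1*, 110-*
[col 2] --00, -1-1, -10-, 01--
Prime implicants: --00, -1-1, -10-, 01--, 1-11, 10-0, 101-
PI chart (minterm → PIs covering it):
  0 | --00  (sole → essential)
  4 | --00,-10-,01--
  5 | -1-1,-10-,01--
  6 | 01--  (sole → essential)
  7 | -1-1,01--
  8 | --00,10-0
  10 | 10-0,101-
  11 | 1-11,101-
  12 | --00,-10-
  13 | -1-1,-10-
  15 | -1-1,1-11
Essential prime implicants: --00, 01--

NO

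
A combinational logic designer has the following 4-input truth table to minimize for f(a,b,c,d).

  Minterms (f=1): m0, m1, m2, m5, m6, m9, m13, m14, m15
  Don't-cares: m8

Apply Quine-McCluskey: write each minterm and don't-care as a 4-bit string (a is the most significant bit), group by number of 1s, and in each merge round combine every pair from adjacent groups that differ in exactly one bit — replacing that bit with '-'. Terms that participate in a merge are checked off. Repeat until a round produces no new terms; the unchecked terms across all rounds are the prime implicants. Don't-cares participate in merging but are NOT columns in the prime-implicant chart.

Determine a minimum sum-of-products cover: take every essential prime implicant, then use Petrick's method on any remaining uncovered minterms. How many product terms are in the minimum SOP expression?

4

size-2^0 implicants → 0000(✓)  0001(✓)  0010(✓)  0101(✓)  0110(✓)  1000(✓)  1001(✓)  1101(✓)  1110(✓)  1111(✓)
size-2^1 implicants → -000(✓)  -001(✓)  -101(✓)  -110  0-01(✓)  0-10  00-0  000-(✓)  1-01(✓)  100-(✓)  11-1  111-
size-2^2 implicants → --01  -00-
Unchecked terms (primes): --01, -00-, -110, 0-10, 00-0, 11-1, 111-
Minterm coverage:
  m0 ⊆ -00-,00-0
  m1 ⊆ --01,-00-
  m2 ⊆ 0-10,00-0
  m5 ⊆ --01 [E]
  m6 ⊆ -110,0-10
  m9 ⊆ --01,-00-
  m13 ⊆ --01,11-1
  m14 ⊆ -110,111-
  m15 ⊆ 11-1,111-
E = {--01}
Petrick residual → -00-, 0-10, 111-
Cover = c'd + b'c' + a'cd' + abc  |cover|=4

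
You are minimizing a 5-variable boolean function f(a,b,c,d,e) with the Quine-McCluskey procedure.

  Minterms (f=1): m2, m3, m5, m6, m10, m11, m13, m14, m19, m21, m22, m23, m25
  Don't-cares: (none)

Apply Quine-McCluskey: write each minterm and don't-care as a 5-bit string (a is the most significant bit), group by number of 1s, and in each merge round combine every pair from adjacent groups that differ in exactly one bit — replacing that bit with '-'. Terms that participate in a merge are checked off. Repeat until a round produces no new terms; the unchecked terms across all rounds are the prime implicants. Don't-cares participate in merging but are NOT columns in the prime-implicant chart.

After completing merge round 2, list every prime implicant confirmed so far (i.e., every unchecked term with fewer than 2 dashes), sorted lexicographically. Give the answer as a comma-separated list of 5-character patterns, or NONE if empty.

Round 0: 00010✓ 00011✓ 00101✓ 00110✓ 01010✓ 01011✓ 01101✓ 01110✓ 10011✓ 10101✓ 10110✓ 10111✓ 11001
Round 1: -0011 -0101 -0110 0-010✓ 0-011✓ 0-101 0-110✓ 00-10✓ 0001-✓ 01-10✓ 0101-✓ 10-11 101-1 1011-
Round 2: 0--10 0-01-
PIs = {-0011, -0101, -0110, 0--10, 0-01-, 0-101, 10-11, 101-1, 1011-, 11001}

-0011, -0101, -0110, 0-101, 10-11, 101-1, 1011-, 11001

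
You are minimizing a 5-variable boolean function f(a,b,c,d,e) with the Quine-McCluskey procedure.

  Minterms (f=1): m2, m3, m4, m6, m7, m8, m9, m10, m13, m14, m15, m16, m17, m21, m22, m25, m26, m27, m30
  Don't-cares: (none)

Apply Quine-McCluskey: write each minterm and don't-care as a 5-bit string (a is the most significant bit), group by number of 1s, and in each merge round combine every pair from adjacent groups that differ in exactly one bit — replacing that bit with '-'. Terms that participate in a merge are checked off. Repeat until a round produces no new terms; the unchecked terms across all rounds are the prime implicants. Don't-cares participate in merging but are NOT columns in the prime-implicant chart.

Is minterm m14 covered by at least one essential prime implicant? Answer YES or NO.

Round 0: 00010✓ 00011✓ 00100✓ 00110✓ 00111✓ 01000✓ 01001✓ 01010✓ 01101✓ 01110✓ 01111✓ 10000✓ 10001✓ 10101✓ 10110✓ 11001✓ 11010✓ 11011✓ 11110✓
Round 1: -0110✓ -1001 -1010✓ -1110✓ 0-010✓ 0-110✓ 0-111✓ 00-10✓ 00-11✓ 0001-✓ 001-0 0011-✓ 01-01 01-10✓ 010-0 0100- 011-1 0111-✓ 1-001 1-110✓ 10-01 1000- 11-10✓ 110-1 1101-
Round 2: --110 -1-10 0--10 0-11- 00-1-
PIs = {--110, -1-10, -1001, 0--10, 0-11-, 00-1-, 001-0, 01-01, 010-0, 0100-, 011-1, 1-001, 10-01, 1000-, 110-1, 1101-}
Coverage chart:
  m2: 0--10,00-1-
  m3: 00-1- ←essential
  m4: 001-0 ←essential
  m6: --110,0--10,0-11-,00-1-,001-0
  m7: 0-11-,00-1-
  m8: 010-0,0100-
  m9: -1001,01-01,0100-
  m10: -1-10,0--10,010-0
  m13: 01-01,011-1
  m14: --110,-1-10,0--10,0-11-
  m15: 0-11-,011-1
  m16: 1000- ←essential
  m17: 1-001,10-01,1000-
  m21: 10-01 ←essential
  m22: --110 ←essential
  m25: -1001,1-001,110-1
  m26: -1-10,1101-
  m27: 110-1,1101-
  m30: --110,-1-10
Essential: --110, 00-1-, 001-0, 10-01, 1000-

YES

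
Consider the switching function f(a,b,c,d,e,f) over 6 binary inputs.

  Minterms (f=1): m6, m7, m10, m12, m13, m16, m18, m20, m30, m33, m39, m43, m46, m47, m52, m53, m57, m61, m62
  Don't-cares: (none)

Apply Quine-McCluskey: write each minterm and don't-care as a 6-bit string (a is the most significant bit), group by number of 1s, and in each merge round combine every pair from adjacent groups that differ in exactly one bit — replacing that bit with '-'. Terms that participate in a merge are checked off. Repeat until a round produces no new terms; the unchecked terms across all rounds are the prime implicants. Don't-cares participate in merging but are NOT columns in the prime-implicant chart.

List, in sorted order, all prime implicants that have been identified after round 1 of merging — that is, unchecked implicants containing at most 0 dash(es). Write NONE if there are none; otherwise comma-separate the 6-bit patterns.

001010, 100001

Round 0: 000110✓ 000111✓ 001010 001100✓ 001101✓ 010000✓ 010010✓ 010100✓ 011110✓ 100001 100111✓ 101011✓ 101110✓ 101111✓ 110100✓ 110101✓ 111001✓ 111101✓ 111110✓
Round 1: -00111 -10100 -11110 00011- 00110- 010-00 0100-0 1-1110 10-111 101-11 10111- 11-101 11010- 111-01
PIs = {-00111, -10100, -11110, 00011-, 001010, 00110-, 010-00, 0100-0, 1-1110, 10-111, 100001, 101-11, 10111-, 11-101, 11010-, 111-01}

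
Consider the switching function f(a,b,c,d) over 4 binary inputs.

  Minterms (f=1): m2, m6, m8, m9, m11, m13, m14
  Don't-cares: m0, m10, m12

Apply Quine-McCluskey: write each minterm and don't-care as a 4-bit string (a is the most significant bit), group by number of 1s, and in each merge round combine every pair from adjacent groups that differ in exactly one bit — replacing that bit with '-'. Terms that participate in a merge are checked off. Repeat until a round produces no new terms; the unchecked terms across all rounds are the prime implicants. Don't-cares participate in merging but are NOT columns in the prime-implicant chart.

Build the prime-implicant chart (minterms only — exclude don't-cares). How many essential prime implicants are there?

3

[col 0] 0000*, 0010*, 0110*, 1000*, 1001*, 1010*, 1011*, 1100*, 1101*, 1110*
[col 1] -000*, -010*, -110*, 0-10*, 00-0*, 1-00*, 1-01*, 1-10*, 10-0*, 10-1*, 100-*, 101-*, 11-0*, 110-*
[col 2] --10, -0-0, 1--0, 1-0-, 10--
Prime implicants: --10, -0-0, 1--0, 1-0-, 10--
PI chart (minterm → PIs covering it):
  2 | --10,-0-0
  6 | --10  (sole → essential)
  8 | -0-0,1--0,1-0-,10--
  9 | 1-0-,10--
  11 | 10--  (sole → essential)
  13 | 1-0-  (sole → essential)
  14 | --10,1--0
Essential prime implicants: --10, 1-0-, 10--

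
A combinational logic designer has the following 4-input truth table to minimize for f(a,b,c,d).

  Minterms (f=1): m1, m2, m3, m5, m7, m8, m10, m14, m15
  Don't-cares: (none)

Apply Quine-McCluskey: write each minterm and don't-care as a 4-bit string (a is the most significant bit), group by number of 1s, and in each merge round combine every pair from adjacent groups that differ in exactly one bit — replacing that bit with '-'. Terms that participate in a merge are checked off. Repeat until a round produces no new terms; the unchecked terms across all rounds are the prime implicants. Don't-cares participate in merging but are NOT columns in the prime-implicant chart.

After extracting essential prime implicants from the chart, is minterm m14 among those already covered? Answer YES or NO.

Round 0: 0001✓ 0010✓ 0011✓ 0101✓ 0111✓ 1000✓ 1010✓ 1110✓ 1111✓
Round 1: -010 -111 0-01✓ 0-11✓ 00-1✓ 001- 01-1✓ 1-10 10-0 111-
Round 2: 0--1
PIs = {-010, -111, 0--1, 001-, 1-10, 10-0, 111-}
Coverage chart:
  m1: 0--1 ←essential
  m2: -010,001-
  m3: 0--1,001-
  m5: 0--1 ←essential
  m7: -111,0--1
  m8: 10-0 ←essential
  m10: -010,1-10,10-0
  m14: 1-10,111-
  m15: -111,111-
Essential: 0--1, 10-0

NO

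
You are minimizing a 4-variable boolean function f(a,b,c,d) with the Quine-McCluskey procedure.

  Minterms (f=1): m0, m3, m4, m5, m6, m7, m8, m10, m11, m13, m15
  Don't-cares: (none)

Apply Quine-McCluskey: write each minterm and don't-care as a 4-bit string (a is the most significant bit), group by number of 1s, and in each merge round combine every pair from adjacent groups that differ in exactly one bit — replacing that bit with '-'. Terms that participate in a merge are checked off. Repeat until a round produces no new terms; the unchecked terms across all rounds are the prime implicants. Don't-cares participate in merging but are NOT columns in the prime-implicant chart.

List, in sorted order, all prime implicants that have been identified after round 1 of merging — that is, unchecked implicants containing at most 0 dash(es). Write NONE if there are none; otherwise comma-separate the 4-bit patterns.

NONE

[col 0] 0000*, 0011*, 0100*, 0101*, 0110*, 0111*, 1000*, 1010*, 1011*, 1101*, 1111*
[col 1] -000, -011*, -101*, -111*, 0-00, 0-11*, 01-0*, 01-1*, 010-*, 011-*, 1-11*, 10-0, 101-, 11-1*
[col 2] --11, -1-1, 01--
Prime implicants: --11, -000, -1-1, 0-00, 01--, 10-0, 101-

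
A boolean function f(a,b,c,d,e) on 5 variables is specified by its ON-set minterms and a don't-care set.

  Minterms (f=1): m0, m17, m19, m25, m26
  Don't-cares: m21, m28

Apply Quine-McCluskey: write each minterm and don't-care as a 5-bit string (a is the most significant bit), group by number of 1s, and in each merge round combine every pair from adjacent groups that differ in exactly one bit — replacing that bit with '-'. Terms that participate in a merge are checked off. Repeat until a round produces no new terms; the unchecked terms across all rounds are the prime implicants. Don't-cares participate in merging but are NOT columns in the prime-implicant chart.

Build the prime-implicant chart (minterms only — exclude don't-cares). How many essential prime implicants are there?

size-2^0 implicants → 00000  10001(✓)  10011(✓)  10101(✓)  11001(✓)  11010  11100
size-2^1 implicants → 1-001  10-01  100-1
Unchecked terms (primes): 00000, 1-001, 10-01, 100-1, 11010, 11100
Minterm coverage:
  m0 ⊆ 00000 [E]
  m17 ⊆ 1-001,10-01,100-1
  m19 ⊆ 100-1 [E]
  m25 ⊆ 1-001 [E]
  m26 ⊆ 11010 [E]
E = {00000, 1-001, 100-1, 11010}

4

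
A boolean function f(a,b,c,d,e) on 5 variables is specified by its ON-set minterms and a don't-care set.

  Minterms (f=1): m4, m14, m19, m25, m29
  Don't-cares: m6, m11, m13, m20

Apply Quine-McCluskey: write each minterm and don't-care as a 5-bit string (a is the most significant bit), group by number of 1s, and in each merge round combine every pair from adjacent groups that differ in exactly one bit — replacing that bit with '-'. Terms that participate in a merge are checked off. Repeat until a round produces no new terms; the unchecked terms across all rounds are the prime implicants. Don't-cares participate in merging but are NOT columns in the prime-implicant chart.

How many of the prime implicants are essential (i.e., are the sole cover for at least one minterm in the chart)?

[col 0] 00100*, 00110*, 01011, 01101*, 01110*, 10011, 10100*, 11001*, 11101*
[col 1] -0100, -1101, 0-110, 001-0, 11-01
Prime implicants: -0100, -1101, 0-110, 001-0, 01011, 10011, 11-01
PI chart (minterm → PIs covering it):
  4 | -0100,001-0
  14 | 0-110  (sole → essential)
  19 | 10011  (sole → essential)
  25 | 11-01  (sole → essential)
  29 | -1101,11-01
Essential prime implicants: 0-110, 10011, 11-01

3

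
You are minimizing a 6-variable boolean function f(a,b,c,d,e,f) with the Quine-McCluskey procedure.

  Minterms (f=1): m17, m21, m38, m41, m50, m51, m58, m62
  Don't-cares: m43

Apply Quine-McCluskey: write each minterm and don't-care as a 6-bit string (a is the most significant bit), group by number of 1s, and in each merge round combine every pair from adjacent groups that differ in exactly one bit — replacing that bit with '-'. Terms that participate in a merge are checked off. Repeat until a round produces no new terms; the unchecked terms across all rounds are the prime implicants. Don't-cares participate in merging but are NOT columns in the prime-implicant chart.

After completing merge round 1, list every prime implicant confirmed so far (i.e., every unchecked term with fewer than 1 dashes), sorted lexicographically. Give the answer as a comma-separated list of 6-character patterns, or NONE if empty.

100110

size-2^0 implicants → 010001(✓)  010101(✓)  100110  101001(✓)  101011(✓)  110010(✓)  110011(✓)  111010(✓)  111110(✓)
size-2^1 implicants → 010-01  1010-1  11-010  11001-  111-10
Unchecked terms (primes): 010-01, 100110, 1010-1, 11-010, 11001-, 111-10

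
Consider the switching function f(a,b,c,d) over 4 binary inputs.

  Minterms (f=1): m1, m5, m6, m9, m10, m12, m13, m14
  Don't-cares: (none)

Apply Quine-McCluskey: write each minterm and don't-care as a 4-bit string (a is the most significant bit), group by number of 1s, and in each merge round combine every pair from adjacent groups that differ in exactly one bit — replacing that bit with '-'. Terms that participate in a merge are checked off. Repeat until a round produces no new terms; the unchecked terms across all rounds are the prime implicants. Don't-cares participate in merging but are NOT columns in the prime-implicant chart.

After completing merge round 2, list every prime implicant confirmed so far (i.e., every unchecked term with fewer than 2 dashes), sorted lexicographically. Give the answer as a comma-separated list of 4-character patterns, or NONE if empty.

-110, 1-10, 11-0, 110-

[col 0] 0001*, 0101*, 0110*, 1001*, 1010*, 1100*, 1101*, 1110*
[col 1] -001*, -101*, -110, 0-01*, 1-01*, 1-10, 11-0, 110-
[col 2] --01
Prime implicants: --01, -110, 1-10, 11-0, 110-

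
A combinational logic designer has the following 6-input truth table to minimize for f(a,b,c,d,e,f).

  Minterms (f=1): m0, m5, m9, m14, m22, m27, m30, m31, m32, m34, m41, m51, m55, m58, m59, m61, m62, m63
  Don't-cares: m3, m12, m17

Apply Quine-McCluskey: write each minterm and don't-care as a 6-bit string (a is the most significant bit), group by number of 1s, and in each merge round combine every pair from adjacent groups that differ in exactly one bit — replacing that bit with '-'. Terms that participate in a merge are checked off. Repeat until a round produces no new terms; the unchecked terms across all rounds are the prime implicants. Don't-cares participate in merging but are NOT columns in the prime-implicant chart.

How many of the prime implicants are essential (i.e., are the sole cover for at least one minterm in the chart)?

9

size-2^0 implicants → 000000(✓)  000011  000101  001001(✓)  001100(✓)  001110(✓)  010001  010110(✓)  011011(✓)  011110(✓)  011111(✓)  100000(✓)  100010(✓)  101001(✓)  110011(✓)  110111(✓)  111010(✓)  111011(✓)  111101(✓)  111110(✓)  111111(✓)
size-2^1 implicants → -00000  -01001  -11011(✓)  -11110(✓)  -11111(✓)  0-1110  0011-0  01-110  011-11(✓)  01111-(✓)  1000-0  11-011(✓)  11-111(✓)  110-11(✓)  111-10(✓)  111-11(✓)  11101-(✓)  1111-1  11111-(✓)
size-2^2 implicants → -11-11  -1111-  11--11  111-1-
Unchecked terms (primes): -00000, -01001, -11-11, -1111-, 0-1110, 000011, 000101, 0011-0, 01-110, 010001, 1000-0, 11--11, 111-1-, 1111-1
Minterm coverage:
  m0 ⊆ -00000 [E]
  m5 ⊆ 000101 [E]
  m9 ⊆ -01001 [E]
  m14 ⊆ 0-1110,0011-0
  m22 ⊆ 01-110 [E]
  m27 ⊆ -11-11 [E]
  m30 ⊆ -1111-,0-1110,01-110
  m31 ⊆ -11-11,-1111-
  m32 ⊆ -00000,1000-0
  m34 ⊆ 1000-0 [E]
  m41 ⊆ -01001 [E]
  m51 ⊆ 11--11 [E]
  m55 ⊆ 11--11 [E]
  m58 ⊆ 111-1- [E]
  m59 ⊆ -11-11,11--11,111-1-
  m61 ⊆ 1111-1 [E]
  m62 ⊆ -1111-,111-1-
  m63 ⊆ -11-11,-1111-,11--11,111-1-,1111-1
E = {-00000, -01001, -11-11, 000101, 01-110, 1000-0, 11--11, 111-1-, 1111-1}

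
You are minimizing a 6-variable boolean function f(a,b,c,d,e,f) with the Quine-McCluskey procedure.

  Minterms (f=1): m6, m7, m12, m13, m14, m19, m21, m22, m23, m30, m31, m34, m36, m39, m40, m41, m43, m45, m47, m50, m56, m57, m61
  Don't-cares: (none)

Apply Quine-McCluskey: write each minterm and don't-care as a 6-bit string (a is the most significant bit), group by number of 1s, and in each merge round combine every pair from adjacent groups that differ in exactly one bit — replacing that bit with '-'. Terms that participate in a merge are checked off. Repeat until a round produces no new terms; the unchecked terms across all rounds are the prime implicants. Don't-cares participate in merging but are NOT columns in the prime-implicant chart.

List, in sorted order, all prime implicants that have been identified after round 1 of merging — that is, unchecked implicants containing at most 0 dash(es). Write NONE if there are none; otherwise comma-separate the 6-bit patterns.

[col 0] 000110*, 000111*, 001100*, 001101*, 001110*, 010011*, 010101*, 010110*, 010111*, 011110*, 011111*, 100010*, 100100, 100111*, 101000*, 101001*, 101011*, 101101*, 101111*, 110010*, 111000*, 111001*, 111101*
[col 1] -00111, -01101, 0-0110*, 0-0111*, 0-1110*, 00-110*, 00011-*, 0011-0, 00110-, 01-110*, 01-111*, 010-11, 0101-1, 01011-*, 01111-*, 1-0010, 1-1000*, 1-1001*, 1-1101*, 10-111, 101-01*, 101-11*, 1010-1*, 10100-*, 1011-1*, 111-01*, 11100-*
[col 2] 0--110, 0-011-, 01-11-, 1-1-01, 1-100-, 101--1
Prime implicants: -00111, -01101, 0--110, 0-011-, 0011-0, 00110-, 01-11-, 010-11, 0101-1, 1-0010, 1-1-01, 1-100-, 10-111, 100100, 101--1

100100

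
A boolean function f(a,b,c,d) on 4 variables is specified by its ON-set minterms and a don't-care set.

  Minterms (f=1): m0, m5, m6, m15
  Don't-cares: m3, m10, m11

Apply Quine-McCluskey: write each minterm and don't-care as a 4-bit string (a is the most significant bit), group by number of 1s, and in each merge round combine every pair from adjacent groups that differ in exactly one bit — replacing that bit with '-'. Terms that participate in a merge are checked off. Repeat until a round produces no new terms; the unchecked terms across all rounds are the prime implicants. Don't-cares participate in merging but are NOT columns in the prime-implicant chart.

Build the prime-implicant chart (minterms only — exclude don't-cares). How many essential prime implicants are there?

4

[col 0] 0000, 0011*, 0101, 0110, 1010*, 1011*, 1111*
[col 1] -011, 1-11, 101-
Prime implicants: -011, 0000, 0101, 0110, 1-11, 101-
PI chart (minterm → PIs covering it):
  0 | 0000  (sole → essential)
  5 | 0101  (sole → essential)
  6 | 0110  (sole → essential)
  15 | 1-11  (sole → essential)
Essential prime implicants: 0000, 0101, 0110, 1-11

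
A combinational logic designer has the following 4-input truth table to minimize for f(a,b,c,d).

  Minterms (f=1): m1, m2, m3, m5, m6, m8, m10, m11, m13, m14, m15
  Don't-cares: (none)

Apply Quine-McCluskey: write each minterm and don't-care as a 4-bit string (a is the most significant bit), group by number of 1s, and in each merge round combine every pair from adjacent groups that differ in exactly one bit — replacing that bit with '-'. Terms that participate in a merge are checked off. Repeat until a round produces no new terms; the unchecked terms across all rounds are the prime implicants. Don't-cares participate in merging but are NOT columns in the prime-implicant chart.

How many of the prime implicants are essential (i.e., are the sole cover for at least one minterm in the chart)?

2

Round 0: 0001✓ 0010✓ 0011✓ 0101✓ 0110✓ 1000✓ 1010✓ 1011✓ 1101✓ 1110✓ 1111✓
Round 1: -010✓ -011✓ -101 -110✓ 0-01 0-10✓ 00-1 001-✓ 1-10✓ 1-11✓ 10-0 101-✓ 11-1 111-✓
Round 2: --10 -01- 1-1-
PIs = {--10, -01-, -101, 0-01, 00-1, 1-1-, 10-0, 11-1}
Coverage chart:
  m1: 0-01,00-1
  m2: --10,-01-
  m3: -01-,00-1
  m5: -101,0-01
  m6: --10 ←essential
  m8: 10-0 ←essential
  m10: --10,-01-,1-1-,10-0
  m11: -01-,1-1-
  m13: -101,11-1
  m14: --10,1-1-
  m15: 1-1-,11-1
Essential: --10, 10-0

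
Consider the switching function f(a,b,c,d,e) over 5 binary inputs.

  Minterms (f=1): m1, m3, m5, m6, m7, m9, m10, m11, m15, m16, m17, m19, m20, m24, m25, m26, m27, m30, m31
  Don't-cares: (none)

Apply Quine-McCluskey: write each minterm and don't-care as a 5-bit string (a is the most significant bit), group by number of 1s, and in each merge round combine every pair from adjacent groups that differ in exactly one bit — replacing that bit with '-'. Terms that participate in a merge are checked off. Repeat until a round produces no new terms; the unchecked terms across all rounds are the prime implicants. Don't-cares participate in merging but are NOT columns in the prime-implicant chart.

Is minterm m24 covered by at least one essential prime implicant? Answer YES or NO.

[col 0] 00001*, 00011*, 00101*, 00110*, 00111*, 01001*, 01010*, 01011*, 01111*, 10000*, 10001*, 10011*, 10100*, 11000*, 11001*, 11010*, 11011*, 11110*, 11111*
[col 1] -0001*, -0011*, -1001*, -1010*, -1011*, -1111*, 0-001*, 0-011*, 0-111*, 00-01*, 00-11*, 000-1*, 001-1*, 0011-, 01-11*, 010-1*, 0101-*, 1-000*, 1-001*, 1-011*, 10-00, 100-1*, 1000-*, 11-10*, 11-11*, 110-0*, 110-1*, 1100-*, 1101-*, 1111-*
[col 2] --001*, --011*, -00-1*, -1-11, -10-1*, -101-, 0--11, 0-0-1*, 00--1, 1-0-1*, 1-00-, 11-1-, 110--
[col 3] --0-1
Prime implicants: --0-1, -1-11, -101-, 0--11, 00--1, 0011-, 1-00-, 10-00, 11-1-, 110--
PI chart (minterm → PIs covering it):
  1 | --0-1,00--1
  3 | --0-1,0--11,00--1
  5 | 00--1  (sole → essential)
  6 | 0011-  (sole → essential)
  7 | 0--11,00--1,0011-
  9 | --0-1  (sole → essential)
  10 | -101-  (sole → essential)
  11 | --0-1,-1-11,-101-,0--11
  15 | -1-11,0--11
  16 | 1-00-,10-00
  17 | --0-1,1-00-
  19 | --0-1  (sole → essential)
  20 | 10-00  (sole → essential)
  24 | 1-00-,110--
  25 | --0-1,1-00-,110--
  26 | -101-,11-1-,110--
  27 | --0-1,-1-11,-101-,11-1-,110--
  30 | 11-1-  (sole → essential)
  31 | -1-11,11-1-
Essential prime implicants: --0-1, -101-, 00--1, 0011-, 10-00, 11-1-

NO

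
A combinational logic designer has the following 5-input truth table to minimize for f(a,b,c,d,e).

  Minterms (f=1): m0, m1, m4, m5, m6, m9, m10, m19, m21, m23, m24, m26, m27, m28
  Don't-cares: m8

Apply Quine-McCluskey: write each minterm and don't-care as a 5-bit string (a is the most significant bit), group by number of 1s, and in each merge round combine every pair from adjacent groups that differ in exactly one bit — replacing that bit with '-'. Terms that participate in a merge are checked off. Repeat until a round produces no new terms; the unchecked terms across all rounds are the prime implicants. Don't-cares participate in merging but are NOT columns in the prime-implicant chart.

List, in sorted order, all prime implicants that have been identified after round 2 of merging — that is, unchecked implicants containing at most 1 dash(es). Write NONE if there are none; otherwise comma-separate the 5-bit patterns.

[col 0] 00000*, 00001*, 00100*, 00101*, 00110*, 01000*, 01001*, 01010*, 10011*, 10101*, 10111*, 11000*, 11010*, 11011*, 11100*
[col 1] -0101, -1000*, -1010*, 0-000*, 0-001*, 00-00*, 00-01*, 0000-*, 001-0, 0010-*, 010-0*, 0100-*, 1-011, 10-11, 101-1, 11-00, 110-0*, 1101-
[col 2] -10-0, 0-00-, 00-0-
Prime implicants: -0101, -10-0, 0-00-, 00-0-, 001-0, 1-011, 10-11, 101-1, 11-00, 1101-

-0101, 001-0, 1-011, 10-11, 101-1, 11-00, 1101-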